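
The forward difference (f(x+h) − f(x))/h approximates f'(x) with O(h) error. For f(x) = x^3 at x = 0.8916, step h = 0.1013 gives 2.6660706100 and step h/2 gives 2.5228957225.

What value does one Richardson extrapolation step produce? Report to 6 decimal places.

Method order is 1; weight 2^1 = 2.
2×2.5228957225 = 5.0457914450; 5.0457914450 − 2.6660706100 = 2.3797208350
Extrapolated: 2.3797208350 / 1 = 2.3797208350

2.379721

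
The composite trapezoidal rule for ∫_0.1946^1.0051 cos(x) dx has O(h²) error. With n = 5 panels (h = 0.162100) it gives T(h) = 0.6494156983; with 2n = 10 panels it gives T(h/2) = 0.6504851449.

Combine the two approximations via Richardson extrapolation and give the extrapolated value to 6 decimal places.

0.650842

The method has order 2: 2^2 = 4.
4·0.6504851449 = 2.6019405796; 2.6019405796 − 0.6494156983 = 1.9525248813
Denominator 4 − 1 = 3.
R = 1.9525248813/3 = 0.6508416271
Gap between inputs: 1.069e-03; correction applied: +0.0003564822.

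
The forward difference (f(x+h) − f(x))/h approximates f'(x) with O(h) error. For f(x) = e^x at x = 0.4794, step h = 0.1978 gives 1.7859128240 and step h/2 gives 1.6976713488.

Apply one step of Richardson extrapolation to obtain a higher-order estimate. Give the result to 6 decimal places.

1.609430

Method order is 1; weight 2^1 = 2.
2×1.6976713488 = 3.3953426976; 3.3953426976 − 1.7859128240 = 1.6094298736
R = 1.6094298736/1 = 1.6094298736
Gap between inputs: 8.824e-02; correction applied: −0.0882414752.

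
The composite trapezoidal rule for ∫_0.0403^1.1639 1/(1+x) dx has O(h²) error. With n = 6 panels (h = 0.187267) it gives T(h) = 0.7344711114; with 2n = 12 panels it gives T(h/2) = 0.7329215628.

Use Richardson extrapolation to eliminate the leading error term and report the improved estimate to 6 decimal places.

0.732405

Method order is 2; weight 2^2 = 4.
4*0.7329215628 = 2.9316862512; subtract 0.7344711114 → 2.1972151398
Denominator 4 − 1 = 3.
Result: 0.7324050466
Shift from A(h/2): −0.0005165162.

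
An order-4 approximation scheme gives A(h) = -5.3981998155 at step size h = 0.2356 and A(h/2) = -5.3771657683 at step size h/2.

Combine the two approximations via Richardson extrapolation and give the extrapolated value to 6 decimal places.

-5.375763

Order 4 gives 2^r = 16 and 2^r − 1 = 15.
16×(-5.3771657683) = -86.0346522928; (-86.0346522928) − (-5.3981998155) = -80.6364524773
Extrapolated: (-80.6364524773) / 15 = -5.3757634985
Gap between inputs: 2.103e-02; correction applied: +0.0014022698.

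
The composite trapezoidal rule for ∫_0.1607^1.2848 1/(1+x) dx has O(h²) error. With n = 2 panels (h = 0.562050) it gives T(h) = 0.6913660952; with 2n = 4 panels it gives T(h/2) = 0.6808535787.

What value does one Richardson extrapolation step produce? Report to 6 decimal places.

0.677349

r = 2: numerator weight 4, denominator 3.
4·0.6808535787 = 2.7234143148; subtract 0.6913660952 → 2.0320482196
Divide by 2^2 − 1 = 3.
(4·0.6808535787 − 0.6913660952)/(4 − 1) = 0.6773494065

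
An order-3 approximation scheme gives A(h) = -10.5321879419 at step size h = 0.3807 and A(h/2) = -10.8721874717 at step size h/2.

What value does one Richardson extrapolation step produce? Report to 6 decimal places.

-10.920759

The method has order 3: 2^3 = 8.
Numerator 8*A(h/2) − A(h) = 8*(-10.8721874717) − (-10.5321879419) = -76.4453118317
Extrapolated: (-76.4453118317) / 7 = -10.9207588331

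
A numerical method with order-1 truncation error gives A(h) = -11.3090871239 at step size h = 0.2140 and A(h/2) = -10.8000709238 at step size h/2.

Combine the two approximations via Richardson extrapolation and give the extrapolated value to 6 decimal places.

The method has order 1: 2^1 = 2.
Top: 2(-10.8000709238) − (-11.3090871239) = -10.2910547237
Divide by 2^1 − 1 = 1.
R = (-10.2910547237)/1 = -10.2910547237

-10.291055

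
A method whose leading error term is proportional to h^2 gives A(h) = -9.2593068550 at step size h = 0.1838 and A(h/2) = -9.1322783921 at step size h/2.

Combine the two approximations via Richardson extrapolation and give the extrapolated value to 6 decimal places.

Order 2 gives 2^r = 4 and 2^r − 1 = 3.
4×(-9.1322783921) = -36.5291135684; (-36.5291135684) − (-9.2593068550) = -27.2698067134
R = (-27.2698067134)/3 = -9.0899355711

-9.089936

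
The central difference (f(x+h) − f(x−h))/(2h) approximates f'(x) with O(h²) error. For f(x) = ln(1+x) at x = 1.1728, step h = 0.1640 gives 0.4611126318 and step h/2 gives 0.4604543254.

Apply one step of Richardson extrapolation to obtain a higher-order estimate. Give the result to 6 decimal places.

Method order is 2; weight 2^2 = 4.
Top: 4(0.4604543254) − (0.4611126318) = 1.3807046698
Denominator 4 − 1 = 3.
(4 × 0.4604543254 − 0.4611126318)/(4 − 1) = 0.4602348899

0.460235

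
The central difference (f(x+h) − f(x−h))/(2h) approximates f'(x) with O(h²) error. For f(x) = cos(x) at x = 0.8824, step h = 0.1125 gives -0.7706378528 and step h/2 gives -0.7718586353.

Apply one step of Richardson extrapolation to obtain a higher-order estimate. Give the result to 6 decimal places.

-0.772266

Leading term ∝ h^2; use weight 4 = 2^2.
Difference of the inputs: -0.7718586353 − (-0.7706378528) = -0.0012207825
Correction (A(h/2) − A(h))/(4 − 1) = (-0.0012207825)/3 = -0.0004069275
R = A(h/2) + (A(h/2) − A(h))/3 = -0.7718586353 − 0.0004069275 = -0.7722655628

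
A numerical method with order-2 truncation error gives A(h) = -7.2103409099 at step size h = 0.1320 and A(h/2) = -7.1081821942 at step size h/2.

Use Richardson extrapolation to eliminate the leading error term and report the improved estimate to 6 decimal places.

Method order is 2; weight 2^2 = 4.
4·(-7.1081821942) = -28.4327287768; (-28.4327287768) − (-7.2103409099) = -21.2223878669
Denominator 4 − 1 = 3.
(-21.2223878669) ÷ 3 = -7.0741292890

-7.074129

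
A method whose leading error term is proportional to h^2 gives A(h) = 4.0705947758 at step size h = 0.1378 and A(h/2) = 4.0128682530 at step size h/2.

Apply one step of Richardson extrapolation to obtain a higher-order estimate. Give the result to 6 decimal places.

3.993626

Order 2 gives 2^r = 4 and 2^r − 1 = 3.
Weighted: 16.0514730120 − 4.0705947758 = 11.9808782362
Denominator 4 − 1 = 3.
Result: 3.9936260787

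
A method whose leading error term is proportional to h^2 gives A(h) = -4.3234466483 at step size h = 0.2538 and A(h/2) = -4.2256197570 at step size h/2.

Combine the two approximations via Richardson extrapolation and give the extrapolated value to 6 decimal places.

-4.193011

The method has order 2: 2^2 = 4.
2^2×A(h/2) = -16.9024790280; minus A(h) gives -12.5790323797.
Extrapolated: (-12.5790323797) / 3 = -4.1930107932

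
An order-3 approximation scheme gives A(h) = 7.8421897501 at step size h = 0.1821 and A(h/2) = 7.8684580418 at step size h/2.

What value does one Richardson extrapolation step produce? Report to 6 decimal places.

Error is O(h^3); halving h shrinks it by 2^3 = 8.
8*7.8684580418 − 7.8421897501 = 55.1054745843
R = 55.1054745843/7 = 7.8722106549

7.872211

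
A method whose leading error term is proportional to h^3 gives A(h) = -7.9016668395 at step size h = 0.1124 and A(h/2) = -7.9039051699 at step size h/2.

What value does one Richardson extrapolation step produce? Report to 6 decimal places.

Method order is 3; weight 2^3 = 8.
Difference of the inputs: -7.9039051699 − (-7.9016668395) = -0.0022383304
Correction (A(h/2) − A(h))/(8 − 1) = (-0.0022383304)/7 = -0.0003197615
R = -7.9039051699 − 0.0003197615 = -7.9042249314

-7.904225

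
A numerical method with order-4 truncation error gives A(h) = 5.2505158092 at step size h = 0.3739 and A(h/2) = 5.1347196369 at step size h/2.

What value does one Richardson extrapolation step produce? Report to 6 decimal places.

5.127000

r = 4, so 2^r = 16.
Weighted: 82.1555141904 − 5.2505158092 = 76.9049983812
76.9049983812 ÷ 15 = 5.1269998921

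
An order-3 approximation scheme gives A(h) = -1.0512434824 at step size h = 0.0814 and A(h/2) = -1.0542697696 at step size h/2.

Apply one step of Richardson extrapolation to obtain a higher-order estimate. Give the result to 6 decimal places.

-1.054702

With r = 3 the leading error scales as h^3, so the weight is 2^3 = 8.
Weighted: (-8.4341581568) − (-1.0512434824) = -7.3829146744
Divide by 2^3 − 1 = 7.
So the Richardson estimate is -1.0547020963.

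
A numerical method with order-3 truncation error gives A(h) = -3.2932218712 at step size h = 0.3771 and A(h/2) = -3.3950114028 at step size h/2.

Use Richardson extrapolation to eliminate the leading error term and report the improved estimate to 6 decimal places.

-3.409553

The method has order 3: 2^3 = 8.
Difference of the inputs: -3.3950114028 − (-3.2932218712) = -0.1017895316
Correction (A(h/2) − A(h))/(8 − 1) = (-0.1017895316)/7 = -0.0145413617
R = -3.3950114028 − 0.0145413617 = -3.4095527645
Gap between inputs: 1.018e-01; correction applied: −0.0145413617.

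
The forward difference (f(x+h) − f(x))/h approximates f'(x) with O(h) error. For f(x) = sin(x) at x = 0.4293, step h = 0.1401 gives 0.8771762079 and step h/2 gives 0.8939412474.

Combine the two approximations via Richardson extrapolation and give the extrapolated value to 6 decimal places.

0.910706

Order 1 gives 2^r = 2 and 2^r − 1 = 1.
Top: 2(0.8939412474) − (0.8771762079) = 0.9107062869
0.9107062869 ÷ 1 = 0.9107062869
Shift from A(h/2): +0.0167650395.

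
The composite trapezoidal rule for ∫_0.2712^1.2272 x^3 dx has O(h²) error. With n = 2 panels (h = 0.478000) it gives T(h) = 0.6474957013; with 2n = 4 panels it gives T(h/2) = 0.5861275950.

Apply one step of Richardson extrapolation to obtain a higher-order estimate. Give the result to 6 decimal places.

0.565672

r = 2, so 2^r = 4.
2^2*A(h/2) = 2.3445103800; minus A(h) gives 1.6970146787.
Divide by 2^2 − 1 = 3.
(4*0.5861275950 − 0.6474957013)/(4 − 1) = 0.5656715596
Shift from A(h/2): −0.0204560354.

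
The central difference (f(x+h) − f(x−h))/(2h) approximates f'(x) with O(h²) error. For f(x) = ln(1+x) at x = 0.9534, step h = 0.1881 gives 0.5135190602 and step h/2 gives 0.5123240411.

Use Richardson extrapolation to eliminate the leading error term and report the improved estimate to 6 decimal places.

r = 2, so 2^r = 4.
4*0.5123240411 = 2.0492961644; subtract 0.5135190602 → 1.5357771042
Denominator 4 − 1 = 3.
1.5357771042 ÷ 3 = 0.5119257014

0.511926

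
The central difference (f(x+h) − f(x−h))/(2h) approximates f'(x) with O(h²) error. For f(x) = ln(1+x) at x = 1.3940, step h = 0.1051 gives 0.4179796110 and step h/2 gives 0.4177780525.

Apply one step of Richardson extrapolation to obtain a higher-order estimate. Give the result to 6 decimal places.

Order 2 gives 2^r = 4 and 2^r − 1 = 3.
Numerator 4*A(h/2) − A(h) = 4*0.4177780525 − 0.4179796110 = 1.2531325990
Extrapolated: 1.2531325990 / 3 = 0.4177108663
Correction |R − A(h/2)| = 6.719e-05; gap |A(h/2) − A(h)| = 2.016e-04.

0.417711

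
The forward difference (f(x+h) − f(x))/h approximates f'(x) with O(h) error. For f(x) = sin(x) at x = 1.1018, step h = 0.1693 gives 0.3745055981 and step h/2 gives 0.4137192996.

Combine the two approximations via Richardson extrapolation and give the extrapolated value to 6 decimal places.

0.452933

Leading term ∝ h^1; use weight 2 = 2^1.
2×0.4137192996 = 0.8274385992; subtract 0.3745055981 → 0.4529330011
Divide by 2^1 − 1 = 1.
Result: 0.4529330011
Gap between inputs: 3.921e-02; correction applied: +0.0392137015.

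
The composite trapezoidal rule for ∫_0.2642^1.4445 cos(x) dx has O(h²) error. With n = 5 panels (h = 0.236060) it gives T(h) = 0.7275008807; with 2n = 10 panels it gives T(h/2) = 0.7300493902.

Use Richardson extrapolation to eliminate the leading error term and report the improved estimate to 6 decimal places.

r = 2: numerator weight 4, denominator 3.
4 × 0.7300493902 = 2.9201975608; 2.9201975608 − 0.7275008807 = 2.1926966801
Divide by 2^2 − 1 = 3.
So the Richardson estimate is 0.7308988934.

0.730899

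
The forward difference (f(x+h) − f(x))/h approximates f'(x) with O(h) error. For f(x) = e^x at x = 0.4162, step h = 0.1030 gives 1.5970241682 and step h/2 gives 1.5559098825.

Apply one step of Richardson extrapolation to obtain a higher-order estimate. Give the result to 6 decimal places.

Order 1 gives 2^r = 2 and 2^r − 1 = 1.
2 × 1.5559098825 = 3.1118197650; subtract 1.5970241682 → 1.5147955968
Denominator 2 − 1 = 1.
R = 1.5147955968/1 = 1.5147955968
Shift from A(h/2): −0.0411142857.

1.514796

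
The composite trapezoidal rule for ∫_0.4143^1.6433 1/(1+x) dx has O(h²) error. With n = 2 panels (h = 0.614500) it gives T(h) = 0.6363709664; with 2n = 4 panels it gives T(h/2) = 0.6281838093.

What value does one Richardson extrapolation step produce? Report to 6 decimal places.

Error is O(h^2); halving h shrinks it by 2^2 = 4.
4×0.6281838093 = 2.5127352372; 2.5127352372 − 0.6363709664 = 1.8763642708
Extrapolated: 1.8763642708 / 3 = 0.6254547569

0.625455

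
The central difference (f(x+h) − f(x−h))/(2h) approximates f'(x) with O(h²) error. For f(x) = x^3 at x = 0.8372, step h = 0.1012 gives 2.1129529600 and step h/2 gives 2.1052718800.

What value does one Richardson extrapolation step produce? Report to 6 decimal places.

Error is O(h^2); halving h shrinks it by 2^2 = 4.
4·2.1052718800 − 2.1129529600 = 6.3081345600
Denominator 4 − 1 = 3.
So the Richardson estimate is 2.1027115200.
Correction |R − A(h/2)| = 2.560e-03; gap |A(h/2) − A(h)| = 7.681e-03.

2.102712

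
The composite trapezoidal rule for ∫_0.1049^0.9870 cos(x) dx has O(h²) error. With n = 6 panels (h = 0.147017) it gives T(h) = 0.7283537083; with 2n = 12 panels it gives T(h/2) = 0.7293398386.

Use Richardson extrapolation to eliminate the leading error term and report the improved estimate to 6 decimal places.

0.729669

r = 2: numerator weight 4, denominator 3.
Weighted: 2.9173593544 − 0.7283537083 = 2.1890056461
(4·0.7293398386 − 0.7283537083)/(4 − 1) = 0.7296685487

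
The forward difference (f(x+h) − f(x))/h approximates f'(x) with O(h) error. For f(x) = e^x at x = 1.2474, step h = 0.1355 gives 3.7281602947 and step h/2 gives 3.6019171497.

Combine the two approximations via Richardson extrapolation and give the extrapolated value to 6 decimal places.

Method order is 1; weight 2^1 = 2.
2*3.6019171497 = 7.2038342994; subtract 3.7281602947 → 3.4756740047
Divide by 2^1 − 1 = 1.
(2*3.6019171497 − 3.7281602947)/(2 − 1) = 3.4756740047

3.475674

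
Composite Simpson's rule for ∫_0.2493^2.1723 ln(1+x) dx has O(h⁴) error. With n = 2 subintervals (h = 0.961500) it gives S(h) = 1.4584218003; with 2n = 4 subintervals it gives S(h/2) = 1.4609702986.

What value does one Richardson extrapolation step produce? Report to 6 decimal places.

1.461140

r = 4, so 2^r = 16.
16*1.4609702986 = 23.3755247776; 23.3755247776 − 1.4584218003 = 21.9171029773
R = 21.9171029773/15 = 1.4611401985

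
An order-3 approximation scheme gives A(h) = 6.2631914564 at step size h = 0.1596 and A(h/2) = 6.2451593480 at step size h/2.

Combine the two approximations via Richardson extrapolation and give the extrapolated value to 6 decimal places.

Method order is 3; weight 2^3 = 8.
8 × 6.2451593480 = 49.9612747840; subtract 6.2631914564 → 43.6980833276
Divide by 2^3 − 1 = 7.
So the Richardson estimate is 6.2425833325.

6.242583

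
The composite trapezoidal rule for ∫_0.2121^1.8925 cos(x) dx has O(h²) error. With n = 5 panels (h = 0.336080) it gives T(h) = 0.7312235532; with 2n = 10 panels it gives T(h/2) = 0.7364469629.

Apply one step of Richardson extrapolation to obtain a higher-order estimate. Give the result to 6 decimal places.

r = 2: numerator weight 4, denominator 3.
4 × 0.7364469629 − 0.7312235532 = 2.2145642984
(4 × 0.7364469629 − 0.7312235532)/(4 − 1) = 0.7381880995

0.738188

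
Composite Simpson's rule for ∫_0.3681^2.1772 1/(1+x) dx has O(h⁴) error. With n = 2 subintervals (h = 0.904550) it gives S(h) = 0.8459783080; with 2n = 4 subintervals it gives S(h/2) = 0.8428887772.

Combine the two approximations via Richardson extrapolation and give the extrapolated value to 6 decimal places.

r = 4: numerator weight 16, denominator 15.
Difference of the inputs: 0.8428887772 − 0.8459783080 = -0.0030895308
Correction (A(h/2) − A(h))/(16 − 1) = (-0.0030895308)/15 = -0.0002059687
R = A(h/2) + (A(h/2) − A(h))/15 = 0.8428887772 − 0.0002059687 = 0.8426828085

0.842683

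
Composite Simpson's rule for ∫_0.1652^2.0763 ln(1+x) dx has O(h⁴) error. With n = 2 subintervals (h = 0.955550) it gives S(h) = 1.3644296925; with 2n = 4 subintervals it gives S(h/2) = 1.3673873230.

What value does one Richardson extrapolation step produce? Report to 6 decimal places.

The method has order 4: 2^4 = 16.
Weighted: 21.8781971680 − 1.3644296925 = 20.5137674755
Denominator 16 − 1 = 15.
Result: 1.3675844984
Correction |R − A(h/2)| = 1.972e-04; gap |A(h/2) − A(h)| = 2.958e-03.

1.367584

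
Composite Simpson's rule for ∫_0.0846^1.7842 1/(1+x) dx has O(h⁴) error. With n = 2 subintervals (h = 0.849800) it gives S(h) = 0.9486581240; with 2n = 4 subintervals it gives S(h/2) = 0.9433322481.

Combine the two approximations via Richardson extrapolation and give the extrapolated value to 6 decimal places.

0.942977

Error is O(h^4); halving h shrinks it by 2^4 = 16.
Top: 16(0.9433322481) − (0.9486581240) = 14.1446578456
Extrapolated: 14.1446578456 / 15 = 0.9429771897
Gap between inputs: 5.326e-03; correction applied: −0.0003550584.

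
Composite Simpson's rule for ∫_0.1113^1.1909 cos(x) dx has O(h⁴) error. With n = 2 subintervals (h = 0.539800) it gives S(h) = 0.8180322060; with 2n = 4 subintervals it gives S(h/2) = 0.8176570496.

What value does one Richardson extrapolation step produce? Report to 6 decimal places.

0.817632

r = 4: numerator weight 16, denominator 15.
16×0.8176570496 = 13.0825127936; subtract 0.8180322060 → 12.2644805876
(16×0.8176570496 − 0.8180322060)/(16 − 1) = 0.8176320392
Gap between inputs: 3.752e-04; correction applied: −0.0000250104.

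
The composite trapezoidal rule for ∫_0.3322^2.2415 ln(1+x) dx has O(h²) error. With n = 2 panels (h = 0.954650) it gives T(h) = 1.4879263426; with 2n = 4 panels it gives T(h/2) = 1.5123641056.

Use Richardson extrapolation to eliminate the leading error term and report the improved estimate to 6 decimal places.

r = 2, so 2^r = 4.
Top: 4(1.5123641056) − (1.4879263426) = 4.5615300798
4.5615300798 ÷ 3 = 1.5205100266

1.520510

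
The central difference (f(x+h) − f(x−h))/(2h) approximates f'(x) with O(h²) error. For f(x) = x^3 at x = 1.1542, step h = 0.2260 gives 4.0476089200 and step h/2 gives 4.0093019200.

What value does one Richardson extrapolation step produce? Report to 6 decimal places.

Error is O(h^2); halving h shrinks it by 2^2 = 4.
4·4.0093019200 = 16.0372076800; 16.0372076800 − 4.0476089200 = 11.9895987600
11.9895987600 ÷ 3 = 3.9965329200

3.996533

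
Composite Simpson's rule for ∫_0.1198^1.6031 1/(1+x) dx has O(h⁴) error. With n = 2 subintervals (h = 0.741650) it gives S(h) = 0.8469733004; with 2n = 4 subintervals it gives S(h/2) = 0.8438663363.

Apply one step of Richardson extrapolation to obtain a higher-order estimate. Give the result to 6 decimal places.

0.843659

r = 4: numerator weight 16, denominator 15.
Weighted: 13.5018613808 − 0.8469733004 = 12.6548880804
(16×0.8438663363 − 0.8469733004)/(16 − 1) = 0.8436592054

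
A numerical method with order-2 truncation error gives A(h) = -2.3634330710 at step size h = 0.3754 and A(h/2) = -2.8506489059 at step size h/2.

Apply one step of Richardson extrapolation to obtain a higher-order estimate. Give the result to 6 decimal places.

Method order is 2; weight 2^2 = 4.
Weighted: (-11.4025956236) − (-2.3634330710) = -9.0391625526
Divide by 2^2 − 1 = 3.
R = (-9.0391625526)/3 = -3.0130541842

-3.013054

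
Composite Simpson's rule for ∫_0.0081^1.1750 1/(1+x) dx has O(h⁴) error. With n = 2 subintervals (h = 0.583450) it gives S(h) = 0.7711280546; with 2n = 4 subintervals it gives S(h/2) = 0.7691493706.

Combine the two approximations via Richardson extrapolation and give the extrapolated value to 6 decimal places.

Method order is 4; weight 2^4 = 16.
16·0.7691493706 = 12.3063899296; 12.3063899296 − 0.7711280546 = 11.5352618750
Divide by 2^4 − 1 = 15.
Result: 0.7690174583

0.769017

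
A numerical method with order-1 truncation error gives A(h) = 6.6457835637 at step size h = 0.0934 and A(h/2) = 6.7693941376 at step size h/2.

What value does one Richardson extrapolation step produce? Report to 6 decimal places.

Order 1 gives 2^r = 2 and 2^r − 1 = 1.
2·6.7693941376 = 13.5387882752; subtract 6.6457835637 → 6.8930047115
Denominator 2 − 1 = 1.
R = 6.8930047115/1 = 6.8930047115
Correction |R − A(h/2)| = 1.236e-01; gap |A(h/2) − A(h)| = 1.236e-01.

6.893005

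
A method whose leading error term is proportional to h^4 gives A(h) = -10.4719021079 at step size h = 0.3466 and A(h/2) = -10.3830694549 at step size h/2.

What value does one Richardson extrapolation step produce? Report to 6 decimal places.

Order 4 gives 2^r = 16 and 2^r − 1 = 15.
16·(-10.3830694549) − (-10.4719021079) = -155.6572091705
Denominator 16 − 1 = 15.
So the Richardson estimate is -10.3771472780.
Shift from A(h/2): +0.0059221769.

-10.377147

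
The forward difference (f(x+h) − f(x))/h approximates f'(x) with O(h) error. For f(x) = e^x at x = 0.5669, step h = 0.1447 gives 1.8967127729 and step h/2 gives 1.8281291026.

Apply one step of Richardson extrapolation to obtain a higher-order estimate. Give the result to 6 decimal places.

Leading term ∝ h^1; use weight 2 = 2^1.
A(h/2) − A(h) = 1.8281291026 − 1.8967127729 = -0.0685836703
Correction (A(h/2) − A(h))/(2 − 1) = (-0.0685836703)/1 = -0.0685836703
R = 1.8281291026 − 0.0685836703 = 1.7595454323
Correction |R − A(h/2)| = 6.858e-02; gap |A(h/2) − A(h)| = 6.858e-02.

1.759545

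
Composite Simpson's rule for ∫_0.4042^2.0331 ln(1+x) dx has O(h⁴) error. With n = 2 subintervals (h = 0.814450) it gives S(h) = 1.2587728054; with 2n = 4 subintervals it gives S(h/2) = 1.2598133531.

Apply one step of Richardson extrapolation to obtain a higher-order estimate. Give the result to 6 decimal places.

r = 4: numerator weight 16, denominator 15.
Weighted: 20.1570136496 − 1.2587728054 = 18.8982408442
(16*1.2598133531 − 1.2587728054)/(16 − 1) = 1.2598827229
Correction |R − A(h/2)| = 6.937e-05; gap |A(h/2) − A(h)| = 1.041e-03.

1.259883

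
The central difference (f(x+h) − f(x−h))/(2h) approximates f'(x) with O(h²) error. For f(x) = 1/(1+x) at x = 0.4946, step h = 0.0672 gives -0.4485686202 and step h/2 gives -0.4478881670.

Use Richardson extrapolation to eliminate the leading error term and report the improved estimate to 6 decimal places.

With r = 2 the leading error scales as h^2, so the weight is 2^2 = 4.
Difference of the inputs: -0.4478881670 − (-0.4485686202) = 0.0006804532
Correction (A(h/2) − A(h))/(4 − 1) = 0.0006804532/3 = 0.0002268177
R = A(h/2) + (A(h/2) − A(h))/3 = -0.4478881670 + 0.0002268177 = -0.4476613493
Shift from A(h/2): +0.0002268177.

-0.447661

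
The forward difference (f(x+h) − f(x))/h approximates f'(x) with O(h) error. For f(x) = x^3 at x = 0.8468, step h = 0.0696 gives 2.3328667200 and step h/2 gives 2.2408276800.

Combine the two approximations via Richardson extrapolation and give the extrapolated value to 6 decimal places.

Leading term ∝ h^1; use weight 2 = 2^1.
2 × 2.2408276800 − 2.3328667200 = 2.1487886400
Divide by 2^1 − 1 = 1.
So the Richardson estimate is 2.1487886400.
Correction |R − A(h/2)| = 9.204e-02; gap |A(h/2) − A(h)| = 9.204e-02.

2.148789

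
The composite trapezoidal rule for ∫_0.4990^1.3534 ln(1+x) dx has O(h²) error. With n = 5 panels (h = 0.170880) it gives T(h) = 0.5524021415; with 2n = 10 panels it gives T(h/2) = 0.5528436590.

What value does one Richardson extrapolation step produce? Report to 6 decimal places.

r = 2: numerator weight 4, denominator 3.
Top: 4(0.5528436590) − (0.5524021415) = 1.6589724945
Divide by 2^2 − 1 = 3.
1.6589724945 ÷ 3 = 0.5529908315
Gap between inputs: 4.415e-04; correction applied: +0.0001471725.

0.552991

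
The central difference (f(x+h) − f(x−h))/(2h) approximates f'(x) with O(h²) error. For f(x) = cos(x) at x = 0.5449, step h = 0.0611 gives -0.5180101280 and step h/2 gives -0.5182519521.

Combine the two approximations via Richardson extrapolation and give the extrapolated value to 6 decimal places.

Method order is 2; weight 2^2 = 4.
Numerator 4×A(h/2) − A(h) = 4×(-0.5182519521) − (-0.5180101280) = -1.5549976804
Divide by 2^2 − 1 = 3.
Extrapolated: (-1.5549976804) / 3 = -0.5183325601
Gap between inputs: 2.418e-04; correction applied: −0.0000806080.

-0.518333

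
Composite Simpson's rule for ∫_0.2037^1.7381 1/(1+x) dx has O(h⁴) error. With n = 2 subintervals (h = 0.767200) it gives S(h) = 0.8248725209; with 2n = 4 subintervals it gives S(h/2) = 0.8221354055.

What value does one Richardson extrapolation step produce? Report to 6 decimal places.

0.821953

With r = 4 the leading error scales as h^4, so the weight is 2^4 = 16.
Weighted: 13.1541664880 − 0.8248725209 = 12.3292939671
Denominator 16 − 1 = 15.
(16*0.8221354055 − 0.8248725209)/(16 − 1) = 0.8219529311
Shift from A(h/2): −0.0001824744.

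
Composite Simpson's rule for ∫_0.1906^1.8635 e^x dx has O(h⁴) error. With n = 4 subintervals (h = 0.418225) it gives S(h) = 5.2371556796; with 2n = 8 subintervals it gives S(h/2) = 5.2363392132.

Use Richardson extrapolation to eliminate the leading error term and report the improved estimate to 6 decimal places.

5.236285

The method has order 4: 2^4 = 16.
Top: 16(5.2363392132) − (5.2371556796) = 78.5442717316
78.5442717316 ÷ 15 = 5.2362847821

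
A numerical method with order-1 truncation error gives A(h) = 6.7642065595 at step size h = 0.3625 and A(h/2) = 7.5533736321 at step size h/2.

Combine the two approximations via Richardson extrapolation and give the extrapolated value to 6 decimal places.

8.342541

Error is O(h^1); halving h shrinks it by 2^1 = 2.
2·7.5533736321 = 15.1067472642; 15.1067472642 − 6.7642065595 = 8.3425407047
(2·7.5533736321 − 6.7642065595)/(2 − 1) = 8.3425407047
Correction |R − A(h/2)| = 7.892e-01; gap |A(h/2) − A(h)| = 7.892e-01.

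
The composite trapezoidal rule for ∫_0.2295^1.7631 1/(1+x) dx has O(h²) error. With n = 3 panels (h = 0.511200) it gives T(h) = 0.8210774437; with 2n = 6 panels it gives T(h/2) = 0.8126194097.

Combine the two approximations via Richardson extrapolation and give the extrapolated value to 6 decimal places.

0.809800

The method has order 2: 2^2 = 4.
2^2 × A(h/2) = 3.2504776388; minus A(h) gives 2.4294001951.
Divide by 2^2 − 1 = 3.
Extrapolated: 2.4294001951 / 3 = 0.8098000650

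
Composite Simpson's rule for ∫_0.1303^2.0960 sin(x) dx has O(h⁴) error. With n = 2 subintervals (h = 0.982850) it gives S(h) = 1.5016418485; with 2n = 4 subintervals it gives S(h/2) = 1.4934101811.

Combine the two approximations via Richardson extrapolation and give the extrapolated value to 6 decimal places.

1.492861

r = 4: numerator weight 16, denominator 15.
16×1.4934101811 = 23.8945628976; 23.8945628976 − 1.5016418485 = 22.3929210491
Divide by 2^4 − 1 = 15.
Result: 1.4928614033
Gap between inputs: 8.232e-03; correction applied: −0.0005487778.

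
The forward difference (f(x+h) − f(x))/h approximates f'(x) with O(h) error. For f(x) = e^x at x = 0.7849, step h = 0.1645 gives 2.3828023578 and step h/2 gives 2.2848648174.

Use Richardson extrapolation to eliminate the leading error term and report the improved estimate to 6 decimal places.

The method has order 1: 2^1 = 2.
Top: 2(2.2848648174) − (2.3828023578) = 2.1869272770
Denominator 2 − 1 = 1.
Extrapolated: 2.1869272770 / 1 = 2.1869272770

2.186927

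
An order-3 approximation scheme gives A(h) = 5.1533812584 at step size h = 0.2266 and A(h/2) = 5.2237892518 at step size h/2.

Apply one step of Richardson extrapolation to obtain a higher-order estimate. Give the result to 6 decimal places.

5.233848

Order 3 gives 2^r = 8 and 2^r − 1 = 7.
Weighted: 41.7903140144 − 5.1533812584 = 36.6369327560
Extrapolated: 36.6369327560 / 7 = 5.2338475366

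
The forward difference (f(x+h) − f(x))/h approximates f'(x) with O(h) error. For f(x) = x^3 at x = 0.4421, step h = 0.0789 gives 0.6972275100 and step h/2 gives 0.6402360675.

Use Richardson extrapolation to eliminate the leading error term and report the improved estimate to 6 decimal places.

0.583245

Leading term ∝ h^1; use weight 2 = 2^1.
Top: 2(0.6402360675) − (0.6972275100) = 0.5832446250
R = 0.5832446250/1 = 0.5832446250
Shift from A(h/2): −0.0569914425.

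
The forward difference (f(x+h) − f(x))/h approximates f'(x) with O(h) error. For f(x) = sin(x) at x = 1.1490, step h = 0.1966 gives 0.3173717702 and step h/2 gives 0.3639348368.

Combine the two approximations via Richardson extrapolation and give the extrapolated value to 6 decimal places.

Error is O(h^1); halving h shrinks it by 2^1 = 2.
Difference of the inputs: 0.3639348368 − 0.3173717702 = 0.0465630666
Correction (A(h/2) − A(h))/(2 − 1) = 0.0465630666/1 = 0.0465630666
R = A(h/2) + (A(h/2) − A(h))/1 = 0.3639348368 + 0.0465630666 = 0.4104979034

0.410498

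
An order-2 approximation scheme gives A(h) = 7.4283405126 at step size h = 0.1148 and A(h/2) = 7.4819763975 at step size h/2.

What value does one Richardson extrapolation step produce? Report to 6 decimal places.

7.499855

With r = 2 the leading error scales as h^2, so the weight is 2^2 = 4.
Difference of the inputs: 7.4819763975 − 7.4283405126 = 0.0536358849
Correction (A(h/2) − A(h))/(4 − 1) = 0.0536358849/3 = 0.0178786283
R = 7.4819763975 + 0.0178786283 = 7.4998550258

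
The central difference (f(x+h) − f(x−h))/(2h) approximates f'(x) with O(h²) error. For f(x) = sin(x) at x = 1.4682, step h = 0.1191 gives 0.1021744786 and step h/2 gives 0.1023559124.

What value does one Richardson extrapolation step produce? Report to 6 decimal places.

The method has order 2: 2^2 = 4.
A(h/2) − A(h) = 0.1023559124 − 0.1021744786 = 0.0001814338
Divide by 2^2 − 1 = 3: 0.0001814338/3 = 0.0000604779
R = 0.1023559124 + 0.0000604779 = 0.1024163903

0.102416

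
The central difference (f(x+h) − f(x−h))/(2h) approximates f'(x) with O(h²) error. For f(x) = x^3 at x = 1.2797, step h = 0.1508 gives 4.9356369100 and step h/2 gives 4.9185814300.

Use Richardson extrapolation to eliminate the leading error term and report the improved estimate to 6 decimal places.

4.912896

r = 2: numerator weight 4, denominator 3.
2^2*A(h/2) = 19.6743257200; minus A(h) gives 14.7386888100.
14.7386888100 ÷ 3 = 4.9128962700
Correction |R − A(h/2)| = 5.685e-03; gap |A(h/2) − A(h)| = 1.706e-02.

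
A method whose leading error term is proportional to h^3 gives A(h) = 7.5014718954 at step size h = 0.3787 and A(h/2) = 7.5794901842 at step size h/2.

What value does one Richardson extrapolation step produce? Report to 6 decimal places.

7.590636

Method order is 3; weight 2^3 = 8.
2^3*A(h/2) = 60.6359214736; minus A(h) gives 53.1344495782.
53.1344495782 ÷ 7 = 7.5906356540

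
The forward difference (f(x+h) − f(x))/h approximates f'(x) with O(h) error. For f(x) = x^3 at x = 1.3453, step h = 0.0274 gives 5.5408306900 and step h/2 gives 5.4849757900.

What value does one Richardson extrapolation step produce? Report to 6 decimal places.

The method has order 1: 2^1 = 2.
A(h/2) − A(h) = 5.4849757900 − 5.5408306900 = -0.0558549000
Divide by 2^1 − 1 = 1: (-0.0558549000)/1 = -0.0558549000
R = A(h/2) + (A(h/2) − A(h))/1 = 5.4849757900 − 0.0558549000 = 5.4291208900

5.429121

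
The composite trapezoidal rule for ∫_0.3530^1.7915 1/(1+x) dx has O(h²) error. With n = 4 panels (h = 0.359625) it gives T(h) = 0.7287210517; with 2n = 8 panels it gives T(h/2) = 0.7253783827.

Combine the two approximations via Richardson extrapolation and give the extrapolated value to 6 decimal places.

r = 2: numerator weight 4, denominator 3.
4*0.7253783827 = 2.9015135308; subtract 0.7287210517 → 2.1727924791
Extrapolated: 2.1727924791 / 3 = 0.7242641597
Correction |R − A(h/2)| = 1.114e-03; gap |A(h/2) − A(h)| = 3.343e-03.

0.724264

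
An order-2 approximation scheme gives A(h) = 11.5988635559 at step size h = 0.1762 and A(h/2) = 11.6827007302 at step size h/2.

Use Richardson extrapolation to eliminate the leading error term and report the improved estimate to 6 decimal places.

Order 2 gives 2^r = 4 and 2^r − 1 = 3.
4*11.6827007302 = 46.7308029208; 46.7308029208 − 11.5988635559 = 35.1319393649
Divide by 2^2 − 1 = 3.
Extrapolated: 35.1319393649 / 3 = 11.7106464550
Gap between inputs: 8.384e-02; correction applied: +0.0279457248.

11.710646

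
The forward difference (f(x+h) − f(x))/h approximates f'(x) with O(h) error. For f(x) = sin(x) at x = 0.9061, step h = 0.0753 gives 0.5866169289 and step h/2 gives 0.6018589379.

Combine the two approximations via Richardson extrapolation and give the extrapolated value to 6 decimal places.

0.617101

r = 1: numerator weight 2, denominator 1.
Top: 2(0.6018589379) − (0.5866169289) = 0.6171009469
R = 0.6171009469/1 = 0.6171009469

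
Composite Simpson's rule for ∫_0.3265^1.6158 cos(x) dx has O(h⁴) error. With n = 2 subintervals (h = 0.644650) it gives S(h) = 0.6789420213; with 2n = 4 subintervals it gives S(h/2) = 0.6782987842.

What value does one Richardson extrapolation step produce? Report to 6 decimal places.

0.678256

The method has order 4: 2^4 = 16.
16·0.6782987842 = 10.8527805472; 10.8527805472 − 0.6789420213 = 10.1738385259
Extrapolated: 10.1738385259 / 15 = 0.6782559017
Gap between inputs: 6.432e-04; correction applied: −0.0000428825.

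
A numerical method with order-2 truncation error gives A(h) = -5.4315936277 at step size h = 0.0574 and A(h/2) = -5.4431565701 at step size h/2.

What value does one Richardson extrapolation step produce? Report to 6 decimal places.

Method order is 2; weight 2^2 = 4.
2^2 × A(h/2) = -21.7726262804; minus A(h) gives -16.3410326527.
Divide by 2^2 − 1 = 3.
Extrapolated: (-16.3410326527) / 3 = -5.4470108842

-5.447011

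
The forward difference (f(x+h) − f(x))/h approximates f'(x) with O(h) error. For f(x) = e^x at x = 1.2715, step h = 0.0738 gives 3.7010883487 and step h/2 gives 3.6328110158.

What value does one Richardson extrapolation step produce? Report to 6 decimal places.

3.564534

Method order is 1; weight 2^1 = 2.
2·3.6328110158 − 3.7010883487 = 3.5645336829
Denominator 2 − 1 = 1.
3.5645336829 ÷ 1 = 3.5645336829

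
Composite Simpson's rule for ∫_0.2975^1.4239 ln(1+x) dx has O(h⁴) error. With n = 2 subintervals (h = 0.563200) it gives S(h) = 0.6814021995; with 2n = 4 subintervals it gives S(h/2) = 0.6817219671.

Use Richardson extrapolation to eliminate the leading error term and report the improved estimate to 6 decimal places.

The method has order 4: 2^4 = 16.
A(h/2) − A(h) = 0.6817219671 − 0.6814021995 = 0.0003197676
Correction (A(h/2) − A(h))/(16 − 1) = 0.0003197676/15 = 0.0000213178
R = A(h/2) + (A(h/2) − A(h))/15 = 0.6817219671 + 0.0000213178 = 0.6817432849

0.681743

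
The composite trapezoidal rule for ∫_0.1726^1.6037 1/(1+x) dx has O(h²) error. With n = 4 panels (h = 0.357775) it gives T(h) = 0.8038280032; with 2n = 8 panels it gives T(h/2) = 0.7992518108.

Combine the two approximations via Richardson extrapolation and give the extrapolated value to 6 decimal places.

0.797726

r = 2, so 2^r = 4.
Numerator 4 × A(h/2) − A(h) = 4 × 0.7992518108 − 0.8038280032 = 2.3931792400
R = 2.3931792400/3 = 0.7977264133
Gap between inputs: 4.576e-03; correction applied: −0.0015253975.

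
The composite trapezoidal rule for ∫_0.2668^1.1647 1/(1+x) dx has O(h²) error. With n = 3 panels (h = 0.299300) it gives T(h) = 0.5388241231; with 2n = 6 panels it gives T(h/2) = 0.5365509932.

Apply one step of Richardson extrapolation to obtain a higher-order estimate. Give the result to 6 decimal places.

Order 2 gives 2^r = 4 and 2^r − 1 = 3.
4 × 0.5365509932 = 2.1462039728; subtract 0.5388241231 → 1.6073798497
(4 × 0.5365509932 − 0.5388241231)/(4 − 1) = 0.5357932832

0.535793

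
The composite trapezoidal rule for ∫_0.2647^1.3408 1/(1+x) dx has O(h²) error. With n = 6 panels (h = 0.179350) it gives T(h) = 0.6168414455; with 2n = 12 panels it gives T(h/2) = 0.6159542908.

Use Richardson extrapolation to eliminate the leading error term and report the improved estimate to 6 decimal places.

Order 2 gives 2^r = 4 and 2^r − 1 = 3.
Top: 4(0.6159542908) − (0.6168414455) = 1.8469757177
Divide by 2^2 − 1 = 3.
Extrapolated: 1.8469757177 / 3 = 0.6156585726

0.615659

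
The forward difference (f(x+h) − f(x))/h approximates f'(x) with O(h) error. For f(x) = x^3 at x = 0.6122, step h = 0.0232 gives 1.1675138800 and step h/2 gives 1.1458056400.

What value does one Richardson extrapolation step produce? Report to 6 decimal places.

1.124097

Leading term ∝ h^1; use weight 2 = 2^1.
2·1.1458056400 − 1.1675138800 = 1.1240974000
1.1240974000 ÷ 1 = 1.1240974000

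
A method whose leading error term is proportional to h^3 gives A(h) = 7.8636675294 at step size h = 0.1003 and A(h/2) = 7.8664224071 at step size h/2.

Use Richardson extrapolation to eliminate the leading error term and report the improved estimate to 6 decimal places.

Order 3 gives 2^r = 8 and 2^r − 1 = 7.
Weighted: 62.9313792568 − 7.8636675294 = 55.0677117274
R = 55.0677117274/7 = 7.8668159611

7.866816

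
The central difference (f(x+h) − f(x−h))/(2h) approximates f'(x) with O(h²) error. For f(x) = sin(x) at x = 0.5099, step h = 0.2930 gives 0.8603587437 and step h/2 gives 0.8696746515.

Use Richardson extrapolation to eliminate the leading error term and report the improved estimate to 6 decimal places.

Error is O(h^2); halving h shrinks it by 2^2 = 4.
Difference of the inputs: 0.8696746515 − 0.8603587437 = 0.0093159078
Correction (A(h/2) − A(h))/(4 − 1) = 0.0093159078/3 = 0.0031053026
R = 0.8696746515 + 0.0031053026 = 0.8727799541

0.872780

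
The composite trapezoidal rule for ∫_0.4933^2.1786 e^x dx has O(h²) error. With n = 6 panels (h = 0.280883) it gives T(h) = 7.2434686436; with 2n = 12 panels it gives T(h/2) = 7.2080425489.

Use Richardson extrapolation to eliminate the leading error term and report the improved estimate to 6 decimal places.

7.196234

r = 2: numerator weight 4, denominator 3.
Numerator 4*A(h/2) − A(h) = 4*7.2080425489 − 7.2434686436 = 21.5887015520
21.5887015520 ÷ 3 = 7.1962338507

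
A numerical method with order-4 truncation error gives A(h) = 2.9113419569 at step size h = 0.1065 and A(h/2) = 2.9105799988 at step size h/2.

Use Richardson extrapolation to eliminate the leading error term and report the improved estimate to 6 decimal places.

2.910529

Leading term ∝ h^4; use weight 16 = 2^4.
16×2.9105799988 = 46.5692799808; subtract 2.9113419569 → 43.6579380239
43.6579380239 ÷ 15 = 2.9105292016
Shift from A(h/2): −0.0000507972.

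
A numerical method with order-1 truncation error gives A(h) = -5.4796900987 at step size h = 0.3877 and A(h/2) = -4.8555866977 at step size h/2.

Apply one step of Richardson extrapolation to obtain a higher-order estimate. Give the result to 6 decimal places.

-4.231483

Order 1 gives 2^r = 2 and 2^r − 1 = 1.
2 × (-4.8555866977) − (-5.4796900987) = -4.2314832967
Divide by 2^1 − 1 = 1.
Extrapolated: (-4.2314832967) / 1 = -4.2314832967
Shift from A(h/2): +0.6241034010.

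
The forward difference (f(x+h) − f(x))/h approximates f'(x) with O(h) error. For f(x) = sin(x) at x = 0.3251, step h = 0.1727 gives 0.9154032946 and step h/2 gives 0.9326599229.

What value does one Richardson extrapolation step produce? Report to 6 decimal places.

r = 1: numerator weight 2, denominator 1.
2*0.9326599229 = 1.8653198458; 1.8653198458 − 0.9154032946 = 0.9499165512
Divide by 2^1 − 1 = 1.
Result: 0.9499165512
Gap between inputs: 1.726e-02; correction applied: +0.0172566283.

0.949917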